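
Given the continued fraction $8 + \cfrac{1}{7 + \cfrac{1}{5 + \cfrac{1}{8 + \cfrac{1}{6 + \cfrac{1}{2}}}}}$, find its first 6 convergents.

8/1, 57/7, 293/36, 2401/295, 14699/1806, 31799/3907

Using the convergent recurrence p_i = a_i*p_{i-1} + p_{i-2}, q_i = a_i*q_{i-1} + q_{i-2} with p_{-2}=0, p_{-1}=1, q_{-2}=1, q_{-1}=0:
  i=0: a_0=8, p_0 = 8*1 + 0 = 8, q_0 = 8*0 + 1 = 1.
  i=1: a_1=7, p_1 = 7*8 + 1 = 57, q_1 = 7*1 + 0 = 7.
  i=2: a_2=5, p_2 = 5*57 + 8 = 293, q_2 = 5*7 + 1 = 36.
  i=3: a_3=8, p_3 = 8*293 + 57 = 2401, q_3 = 8*36 + 7 = 295.
  i=4: a_4=6, p_4 = 6*2401 + 293 = 14699, q_4 = 6*295 + 36 = 1806.
  i=5: a_5=2, p_5 = 2*14699 + 2401 = 31799, q_5 = 2*1806 + 295 = 3907.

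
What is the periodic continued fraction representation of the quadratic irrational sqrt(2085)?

Write x_i = (sqrt(2085) + m_i)/d_i with (m_0, d_0) = (0, 1). a_0 = floor(sqrt(2085)) = 45, since 45^2 = 2025 <= 2085 < 2116 = 46^2.
Iterate m_{i+1} = d_i*a_i - m_i, d_{i+1} = (2085 - m_{i+1}^2)/d_i, a_{i+1} = floor((a_0 + m_{i+1})/d_{i+1}):
  m_1 = 1*45 - 0 = 45, d_1 = (2085 - 45^2)/1 = 60/1 = 60, a_1 = floor((45 + 45)/60) = 1.
  m_2 = 60*1 - 45 = 15, d_2 = (2085 - 15^2)/60 = 1860/60 = 31, a_2 = floor((45 + 15)/31) = 1.
  m_3 = 31*1 - 15 = 16, d_3 = (2085 - 16^2)/31 = 1829/31 = 59, a_3 = floor((45 + 16)/59) = 1.
  m_4 = 59*1 - 16 = 43, d_4 = (2085 - 43^2)/59 = 236/59 = 4, a_4 = floor((45 + 43)/4) = 22.
  m_5 = 4*22 - 43 = 45, d_5 = (2085 - 45^2)/4 = 60/4 = 15, a_5 = floor((45 + 45)/15) = 6.
  m_6 = 15*6 - 45 = 45, d_6 = (2085 - 45^2)/15 = 60/15 = 4, a_6 = floor((45 + 45)/4) = 22.
  m_7 = 4*22 - 45 = 43, d_7 = (2085 - 43^2)/4 = 236/4 = 59, a_7 = floor((45 + 43)/59) = 1.
  m_8 = 59*1 - 43 = 16, d_8 = (2085 - 16^2)/59 = 1829/59 = 31, a_8 = floor((45 + 16)/31) = 1.
  m_9 = 31*1 - 16 = 15, d_9 = (2085 - 15^2)/31 = 1860/31 = 60, a_9 = floor((45 + 15)/60) = 1.
  m_10 = 60*1 - 15 = 45, d_10 = (2085 - 45^2)/60 = 60/60 = 1, a_10 = floor((45 + 45)/1) = 90.
  m_11 = 1*90 - 45 = 45, d_11 = (2085 - 45^2)/1 = 60/1 = 60: (m_11, d_11) = (m_1, d_1) = (45, 60), so from here the quotients repeat a_1, ..., a_10; the period length is 10.
Hence the expansion of sqrt(2085) is a_0 = 45 followed by the repeating block 1, 1, 1, 22, 6, 22, 1, 1, 1, 90 (period 10).

[45; (1, 1, 1, 22, 6, 22, 1, 1, 1, 90)]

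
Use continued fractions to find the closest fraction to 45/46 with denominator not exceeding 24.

23/24

Expand x = 45/46 as a continued fraction with the Euclidean algorithm:
  45 = 0*46 + 45, so a_0 = 0.
  46 = 1*45 + 1, so a_1 = 1.
  45 = 45*1 + 0, so a_2 = 45.
so x = [0; 1, 45].
Convergents (p_i = a_i*p_{i-1} + p_{i-2}, q_i = a_i*q_{i-1} + q_{i-2} with p_{-2}=0, p_{-1}=1, q_{-2}=1, q_{-1}=0), until the denominator exceeds 24:
  i=0: a_0=0, p_0 = 0*1 + 0 = 0, q_0 = 0*0 + 1 = 1.
  i=1: a_1=1, p_1 = 1*0 + 1 = 1, q_1 = 1*1 + 0 = 1.
  i=2: a_2=45, p_2 = 45*1 + 0 = 45, q_2 = 45*1 + 1 = 46.
q_2 = 46 > 24, so the last convergent with denominator <= 24 is p_1/q_1 = 1/1.
The closest fraction with denominator <= 24 is either p_1/q_1 or the intermediate fraction (k*p_1 + p_0)/(k*q_1 + q_0) with the largest k >= 1 whose denominator stays <= 24; these approach x as k grows, and every other convergent or intermediate fraction in range is farther away.
Largest k: floor((24 - q_0)/q_1) = floor((24 - 1)/1) = 23.
That gives (23*1 + 0)/(23*1 + 1) = 23/24.
Compare the errors: |x - 1/1| = |45*1 - 1*46|/(46*1) = 1/46, and |x - 23/24| = |45*24 - 23*46|/(46*24) = 22/1104.
Cross-multiplying, 22*46 = 1012 < 1104 = 1*1104, so 22/1104 is smaller: the intermediate fraction 23/24 is closer to x than 1/1.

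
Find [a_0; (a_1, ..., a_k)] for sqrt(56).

[7; (2, 14)]

Write x_i = (sqrt(56) + m_i)/d_i with (m_0, d_0) = (0, 1). a_0 = floor(sqrt(56)) = 7, since 7^2 = 49 <= 56 < 64 = 8^2.
Iterate m_{i+1} = d_i*a_i - m_i, d_{i+1} = (56 - m_{i+1}^2)/d_i, a_{i+1} = floor((a_0 + m_{i+1})/d_{i+1}):
  m_1 = 1*7 - 0 = 7, d_1 = (56 - 7^2)/1 = 7/1 = 7, a_1 = floor((7 + 7)/7) = 2.
  m_2 = 7*2 - 7 = 7, d_2 = (56 - 7^2)/7 = 7/7 = 1, a_2 = floor((7 + 7)/1) = 14.
  m_3 = 1*14 - 7 = 7, d_3 = (56 - 7^2)/1 = 7/1 = 7: (m_3, d_3) = (m_1, d_1) = (7, 7), so from here the quotients repeat a_1, a_2; the period length is 2.
Hence the expansion of sqrt(56) is a_0 = 7 followed by the repeating block 2, 14 (period 2).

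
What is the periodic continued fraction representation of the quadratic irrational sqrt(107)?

Write x_i = (sqrt(107) + m_i)/d_i with (m_0, d_0) = (0, 1). a_0 = floor(sqrt(107)) = 10, since 10^2 = 100 <= 107 < 121 = 11^2.
Iterate m_{i+1} = d_i*a_i - m_i, d_{i+1} = (107 - m_{i+1}^2)/d_i, a_{i+1} = floor((a_0 + m_{i+1})/d_{i+1}):
  m_1 = 1*10 - 0 = 10, d_1 = (107 - 10^2)/1 = 7/1 = 7, a_1 = floor((10 + 10)/7) = 2.
  m_2 = 7*2 - 10 = 4, d_2 = (107 - 4^2)/7 = 91/7 = 13, a_2 = floor((10 + 4)/13) = 1.
  m_3 = 13*1 - 4 = 9, d_3 = (107 - 9^2)/13 = 26/13 = 2, a_3 = floor((10 + 9)/2) = 9.
  m_4 = 2*9 - 9 = 9, d_4 = (107 - 9^2)/2 = 26/2 = 13, a_4 = floor((10 + 9)/13) = 1.
  m_5 = 13*1 - 9 = 4, d_5 = (107 - 4^2)/13 = 91/13 = 7, a_5 = floor((10 + 4)/7) = 2.
  m_6 = 7*2 - 4 = 10, d_6 = (107 - 10^2)/7 = 7/7 = 1, a_6 = floor((10 + 10)/1) = 20.
  m_7 = 1*20 - 10 = 10, d_7 = (107 - 10^2)/1 = 7/1 = 7: (m_7, d_7) = (m_1, d_1) = (10, 7), so from here the quotients repeat a_1, ..., a_6; the period length is 6.
Hence the expansion of sqrt(107) is a_0 = 10 followed by the repeating block 2, 1, 9, 1, 2, 20 (period 6).

[10; (2, 1, 9, 1, 2, 20)]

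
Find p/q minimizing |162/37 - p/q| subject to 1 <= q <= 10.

35/8

Expand x = 162/37 as a continued fraction with the Euclidean algorithm:
  162 = 4*37 + 14, so a_0 = 4.
  37 = 2*14 + 9, so a_1 = 2.
  14 = 1*9 + 5, so a_2 = 1.
  9 = 1*5 + 4, so a_3 = 1.
  5 = 1*4 + 1, so a_4 = 1.
  4 = 4*1 + 0, so a_5 = 4.
so x = [4; 2, 1, 1, 1, 4].
Convergents (p_i = a_i*p_{i-1} + p_{i-2}, q_i = a_i*q_{i-1} + q_{i-2} with p_{-2}=0, p_{-1}=1, q_{-2}=1, q_{-1}=0), until the denominator exceeds 10:
  i=0: a_0=4, p_0 = 4*1 + 0 = 4, q_0 = 4*0 + 1 = 1.
  i=1: a_1=2, p_1 = 2*4 + 1 = 9, q_1 = 2*1 + 0 = 2.
  i=2: a_2=1, p_2 = 1*9 + 4 = 13, q_2 = 1*2 + 1 = 3.
  i=3: a_3=1, p_3 = 1*13 + 9 = 22, q_3 = 1*3 + 2 = 5.
  i=4: a_4=1, p_4 = 1*22 + 13 = 35, q_4 = 1*5 + 3 = 8.
  i=5: a_5=4, p_5 = 4*35 + 22 = 162, q_5 = 4*8 + 5 = 37.
q_5 = 37 > 10, so the last convergent with denominator <= 10 is p_4/q_4 = 35/8.
The closest fraction with denominator <= 10 is either p_4/q_4 or the intermediate fraction (k*p_4 + p_3)/(k*q_4 + q_3) with the largest k >= 1 whose denominator stays <= 10; these approach x as k grows, and every other convergent or intermediate fraction in range is farther away.
Largest k: floor((10 - q_3)/q_4) = floor((10 - 5)/8) = 0.
Since k = 0, no intermediate fraction beyond p_4/q_4 has denominator <= 10, so the convergent 35/8 is the closest (its error is |162*8 - 35*37|/(37*8) = 1/296).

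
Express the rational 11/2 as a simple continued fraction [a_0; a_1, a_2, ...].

Run the Euclidean algorithm on 11 and 2; the successive quotients are the partial quotients a_0, a_1, ... (each step inverts the fractional part left over by the previous one):
  11 = 5*2 + 1, so a_0 = 5.
  2 = 2*1 + 0, so a_1 = 2.
The remainder reaches 0 after 2 divisions, so the expansion has 2 partial quotients, read off in order.

[5; 2]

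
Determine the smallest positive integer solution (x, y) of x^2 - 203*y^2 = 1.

(x, y) = (57, 4)

First expand sqrt(203) as a continued fraction. With x_i = (sqrt(203) + m_i)/d_i and (m_0, d_0) = (0, 1): a_0 = floor(sqrt(203)) = 14, since 14^2 = 196 <= 203 < 225 = 15^2.
Iterate m_{i+1} = d_i*a_i - m_i, d_{i+1} = (203 - m_{i+1}^2)/d_i, a_{i+1} = floor((a_0 + m_{i+1})/d_{i+1}):
  m_1 = 1*14 - 0 = 14, d_1 = (203 - 14^2)/1 = 7/1 = 7, a_1 = floor((14 + 14)/7) = 4.
  m_2 = 7*4 - 14 = 14, d_2 = (203 - 14^2)/7 = 7/7 = 1, a_2 = floor((14 + 14)/1) = 28.
  m_3 = 1*28 - 14 = 14, d_3 = (203 - 14^2)/1 = 7/1 = 7: (m_3, d_3) = (m_1, d_1) = (14, 7), so from here the quotients repeat a_1, a_2; the period length is 2.
So sqrt(203) = [14; (4, 28)] with period length k = 2.
k is even, so the fundamental solution of x^2 - 203y^2 = 1 is (p_{k-1}, q_{k-1}) = (p_1, q_1); compute convergents through index 1.
Convergents (p_i = a_i*p_{i-1} + p_{i-2}, q_i = a_i*q_{i-1} + q_{i-2} with p_{-2}=0, p_{-1}=1, q_{-2}=1, q_{-1}=0):
  i=0: a_0=14, p_0 = 14*1 + 0 = 14, q_0 = 14*0 + 1 = 1.
  i=1: a_1=4, p_1 = 4*14 + 1 = 57, q_1 = 4*1 + 0 = 4.
Check: 57^2 - 203*4^2 = 3249 - 3248 = 1, so (x, y) = (57, 4) solves the equation, and by the theorem it is the least positive solution.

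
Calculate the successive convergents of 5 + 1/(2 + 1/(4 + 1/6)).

5/1, 11/2, 49/9, 305/56

Using the convergent recurrence p_i = a_i*p_{i-1} + p_{i-2}, q_i = a_i*q_{i-1} + q_{i-2} with p_{-2}=0, p_{-1}=1, q_{-2}=1, q_{-1}=0:
  i=0: a_0=5, p_0 = 5*1 + 0 = 5, q_0 = 5*0 + 1 = 1.
  i=1: a_1=2, p_1 = 2*5 + 1 = 11, q_1 = 2*1 + 0 = 2.
  i=2: a_2=4, p_2 = 4*11 + 5 = 49, q_2 = 4*2 + 1 = 9.
  i=3: a_3=6, p_3 = 6*49 + 11 = 305, q_3 = 6*9 + 2 = 56.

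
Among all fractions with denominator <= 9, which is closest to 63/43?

Expand x = 63/43 as a continued fraction with the Euclidean algorithm:
  63 = 1*43 + 20, so a_0 = 1.
  43 = 2*20 + 3, so a_1 = 2.
  20 = 6*3 + 2, so a_2 = 6.
  3 = 1*2 + 1, so a_3 = 1.
  2 = 2*1 + 0, so a_4 = 2.
so x = [1; 2, 6, 1, 2].
Convergents (p_i = a_i*p_{i-1} + p_{i-2}, q_i = a_i*q_{i-1} + q_{i-2} with p_{-2}=0, p_{-1}=1, q_{-2}=1, q_{-1}=0), until the denominator exceeds 9:
  i=0: a_0=1, p_0 = 1*1 + 0 = 1, q_0 = 1*0 + 1 = 1.
  i=1: a_1=2, p_1 = 2*1 + 1 = 3, q_1 = 2*1 + 0 = 2.
  i=2: a_2=6, p_2 = 6*3 + 1 = 19, q_2 = 6*2 + 1 = 13.
q_2 = 13 > 9, so the last convergent with denominator <= 9 is p_1/q_1 = 3/2.
The closest fraction with denominator <= 9 is either p_1/q_1 or the intermediate fraction (k*p_1 + p_0)/(k*q_1 + q_0) with the largest k >= 1 whose denominator stays <= 9; these approach x as k grows, and every other convergent or intermediate fraction in range is farther away.
Largest k: floor((9 - q_0)/q_1) = floor((9 - 1)/2) = 4.
That gives (4*3 + 1)/(4*2 + 1) = 13/9.
Compare the errors: |x - 3/2| = |63*2 - 3*43|/(43*2) = 3/86, and |x - 13/9| = |63*9 - 13*43|/(43*9) = 8/387.
Cross-multiplying, 8*86 = 688 < 1161 = 3*387, so 8/387 is smaller: the intermediate fraction 13/9 is closer to x than 3/2.

13/9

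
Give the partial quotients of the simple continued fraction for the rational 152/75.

[2; 37, 2]

Run the Euclidean algorithm on 152 and 75; the successive quotients are the partial quotients a_0, a_1, ... (each step inverts the fractional part left over by the previous one):
  152 = 2*75 + 2, so a_0 = 2.
  75 = 37*2 + 1, so a_1 = 37.
  2 = 2*1 + 0, so a_2 = 2.
The remainder reaches 0 after 3 divisions, so the expansion has 3 partial quotients, read off in order.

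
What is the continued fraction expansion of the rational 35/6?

Run the Euclidean algorithm on 35 and 6; the successive quotients are the partial quotients a_0, a_1, ... (each step inverts the fractional part left over by the previous one):
  35 = 5*6 + 5, so a_0 = 5.
  6 = 1*5 + 1, so a_1 = 1.
  5 = 5*1 + 0, so a_2 = 5.
The remainder reaches 0 after 3 divisions, so the expansion has 3 partial quotients, read off in order.

[5; 1, 5]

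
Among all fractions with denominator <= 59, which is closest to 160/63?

127/50

Expand x = 160/63 as a continued fraction with the Euclidean algorithm:
  160 = 2*63 + 34, so a_0 = 2.
  63 = 1*34 + 29, so a_1 = 1.
  34 = 1*29 + 5, so a_2 = 1.
  29 = 5*5 + 4, so a_3 = 5.
  5 = 1*4 + 1, so a_4 = 1.
  4 = 4*1 + 0, so a_5 = 4.
so x = [2; 1, 1, 5, 1, 4].
Convergents (p_i = a_i*p_{i-1} + p_{i-2}, q_i = a_i*q_{i-1} + q_{i-2} with p_{-2}=0, p_{-1}=1, q_{-2}=1, q_{-1}=0), until the denominator exceeds 59:
  i=0: a_0=2, p_0 = 2*1 + 0 = 2, q_0 = 2*0 + 1 = 1.
  i=1: a_1=1, p_1 = 1*2 + 1 = 3, q_1 = 1*1 + 0 = 1.
  i=2: a_2=1, p_2 = 1*3 + 2 = 5, q_2 = 1*1 + 1 = 2.
  i=3: a_3=5, p_3 = 5*5 + 3 = 28, q_3 = 5*2 + 1 = 11.
  i=4: a_4=1, p_4 = 1*28 + 5 = 33, q_4 = 1*11 + 2 = 13.
  i=5: a_5=4, p_5 = 4*33 + 28 = 160, q_5 = 4*13 + 11 = 63.
q_5 = 63 > 59, so the last convergent with denominator <= 59 is p_4/q_4 = 33/13.
The closest fraction with denominator <= 59 is either p_4/q_4 or the intermediate fraction (k*p_4 + p_3)/(k*q_4 + q_3) with the largest k >= 1 whose denominator stays <= 59; these approach x as k grows, and every other convergent or intermediate fraction in range is farther away.
Largest k: floor((59 - q_3)/q_4) = floor((59 - 11)/13) = 3.
That gives (3*33 + 28)/(3*13 + 11) = 127/50.
Compare the errors: |x - 33/13| = |160*13 - 33*63|/(63*13) = 1/819, and |x - 127/50| = |160*50 - 127*63|/(63*50) = 1/3150.
Cross-multiplying, 1*819 = 819 < 3150 = 1*3150, so 1/3150 is smaller: the intermediate fraction 127/50 is closer to x than 33/13.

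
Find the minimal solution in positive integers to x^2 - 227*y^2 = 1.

First expand sqrt(227) as a continued fraction. With x_i = (sqrt(227) + m_i)/d_i and (m_0, d_0) = (0, 1): a_0 = floor(sqrt(227)) = 15, since 15^2 = 225 <= 227 < 256 = 16^2.
Iterate m_{i+1} = d_i*a_i - m_i, d_{i+1} = (227 - m_{i+1}^2)/d_i, a_{i+1} = floor((a_0 + m_{i+1})/d_{i+1}):
  m_1 = 1*15 - 0 = 15, d_1 = (227 - 15^2)/1 = 2/1 = 2, a_1 = floor((15 + 15)/2) = 15.
  m_2 = 2*15 - 15 = 15, d_2 = (227 - 15^2)/2 = 2/2 = 1, a_2 = floor((15 + 15)/1) = 30.
  m_3 = 1*30 - 15 = 15, d_3 = (227 - 15^2)/1 = 2/1 = 2: (m_3, d_3) = (m_1, d_1) = (15, 2), so from here the quotients repeat a_1, a_2; the period length is 2.
So sqrt(227) = [15; (15, 30)] with period length k = 2.
k is even, so the fundamental solution of x^2 - 227y^2 = 1 is (p_{k-1}, q_{k-1}) = (p_1, q_1); compute convergents through index 1.
Convergents (p_i = a_i*p_{i-1} + p_{i-2}, q_i = a_i*q_{i-1} + q_{i-2} with p_{-2}=0, p_{-1}=1, q_{-2}=1, q_{-1}=0):
  i=0: a_0=15, p_0 = 15*1 + 0 = 15, q_0 = 15*0 + 1 = 1.
  i=1: a_1=15, p_1 = 15*15 + 1 = 226, q_1 = 15*1 + 0 = 15.
Check: 226^2 - 227*15^2 = 51076 - 51075 = 1, so (x, y) = (226, 15) solves the equation, and by the theorem it is the least positive solution.

(x, y) = (226, 15)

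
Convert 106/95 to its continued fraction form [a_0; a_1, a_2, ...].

Run the Euclidean algorithm on 106 and 95; the successive quotients are the partial quotients a_0, a_1, ... (each step inverts the fractional part left over by the previous one):
  106 = 1*95 + 11, so a_0 = 1.
  95 = 8*11 + 7, so a_1 = 8.
  11 = 1*7 + 4, so a_2 = 1.
  7 = 1*4 + 3, so a_3 = 1.
  4 = 1*3 + 1, so a_4 = 1.
  3 = 3*1 + 0, so a_5 = 3.
The remainder reaches 0 after 6 divisions, so the expansion has 6 partial quotients, read off in order.

[1; 8, 1, 1, 1, 3]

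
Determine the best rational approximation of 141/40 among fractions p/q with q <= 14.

Expand x = 141/40 as a continued fraction with the Euclidean algorithm:
  141 = 3*40 + 21, so a_0 = 3.
  40 = 1*21 + 19, so a_1 = 1.
  21 = 1*19 + 2, so a_2 = 1.
  19 = 9*2 + 1, so a_3 = 9.
  2 = 2*1 + 0, so a_4 = 2.
so x = [3; 1, 1, 9, 2].
Convergents (p_i = a_i*p_{i-1} + p_{i-2}, q_i = a_i*q_{i-1} + q_{i-2} with p_{-2}=0, p_{-1}=1, q_{-2}=1, q_{-1}=0), until the denominator exceeds 14:
  i=0: a_0=3, p_0 = 3*1 + 0 = 3, q_0 = 3*0 + 1 = 1.
  i=1: a_1=1, p_1 = 1*3 + 1 = 4, q_1 = 1*1 + 0 = 1.
  i=2: a_2=1, p_2 = 1*4 + 3 = 7, q_2 = 1*1 + 1 = 2.
  i=3: a_3=9, p_3 = 9*7 + 4 = 67, q_3 = 9*2 + 1 = 19.
q_3 = 19 > 14, so the last convergent with denominator <= 14 is p_2/q_2 = 7/2.
The closest fraction with denominator <= 14 is either p_2/q_2 or the intermediate fraction (k*p_2 + p_1)/(k*q_2 + q_1) with the largest k >= 1 whose denominator stays <= 14; these approach x as k grows, and every other convergent or intermediate fraction in range is farther away.
Largest k: floor((14 - q_1)/q_2) = floor((14 - 1)/2) = 6.
That gives (6*7 + 4)/(6*2 + 1) = 46/13.
Compare the errors: |x - 7/2| = |141*2 - 7*40|/(40*2) = 2/80, and |x - 46/13| = |141*13 - 46*40|/(40*13) = 7/520.
Cross-multiplying, 7*80 = 560 < 1040 = 2*520, so 7/520 is smaller: the intermediate fraction 46/13 is closer to x than 7/2.

46/13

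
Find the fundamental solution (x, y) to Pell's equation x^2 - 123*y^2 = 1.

(x, y) = (122, 11)

First expand sqrt(123) as a continued fraction. With x_i = (sqrt(123) + m_i)/d_i and (m_0, d_0) = (0, 1): a_0 = floor(sqrt(123)) = 11, since 11^2 = 121 <= 123 < 144 = 12^2.
Iterate m_{i+1} = d_i*a_i - m_i, d_{i+1} = (123 - m_{i+1}^2)/d_i, a_{i+1} = floor((a_0 + m_{i+1})/d_{i+1}):
  m_1 = 1*11 - 0 = 11, d_1 = (123 - 11^2)/1 = 2/1 = 2, a_1 = floor((11 + 11)/2) = 11.
  m_2 = 2*11 - 11 = 11, d_2 = (123 - 11^2)/2 = 2/2 = 1, a_2 = floor((11 + 11)/1) = 22.
  m_3 = 1*22 - 11 = 11, d_3 = (123 - 11^2)/1 = 2/1 = 2: (m_3, d_3) = (m_1, d_1) = (11, 2), so from here the quotients repeat a_1, a_2; the period length is 2.
So sqrt(123) = [11; (11, 22)] with period length k = 2.
k is even, so the fundamental solution of x^2 - 123y^2 = 1 is (p_{k-1}, q_{k-1}) = (p_1, q_1); compute convergents through index 1.
Convergents (p_i = a_i*p_{i-1} + p_{i-2}, q_i = a_i*q_{i-1} + q_{i-2} with p_{-2}=0, p_{-1}=1, q_{-2}=1, q_{-1}=0):
  i=0: a_0=11, p_0 = 11*1 + 0 = 11, q_0 = 11*0 + 1 = 1.
  i=1: a_1=11, p_1 = 11*11 + 1 = 122, q_1 = 11*1 + 0 = 11.
Check: 122^2 - 123*11^2 = 14884 - 14883 = 1, so (x, y) = (122, 11) solves the equation, and by the theorem it is the least positive solution.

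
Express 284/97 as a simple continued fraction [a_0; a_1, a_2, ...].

[2; 1, 12, 1, 6]

Run the Euclidean algorithm on 284 and 97; the successive quotients are the partial quotients a_0, a_1, ... (each step inverts the fractional part left over by the previous one):
  284 = 2*97 + 90, so a_0 = 2.
  97 = 1*90 + 7, so a_1 = 1.
  90 = 12*7 + 6, so a_2 = 12.
  7 = 1*6 + 1, so a_3 = 1.
  6 = 6*1 + 0, so a_4 = 6.
The remainder reaches 0 after 5 divisions, so the expansion has 5 partial quotients, read off in order.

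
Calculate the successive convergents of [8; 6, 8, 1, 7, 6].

8/1, 49/6, 400/49, 449/55, 3543/434, 21707/2659

Using the convergent recurrence p_i = a_i*p_{i-1} + p_{i-2}, q_i = a_i*q_{i-1} + q_{i-2} with p_{-2}=0, p_{-1}=1, q_{-2}=1, q_{-1}=0:
  i=0: a_0=8, p_0 = 8*1 + 0 = 8, q_0 = 8*0 + 1 = 1.
  i=1: a_1=6, p_1 = 6*8 + 1 = 49, q_1 = 6*1 + 0 = 6.
  i=2: a_2=8, p_2 = 8*49 + 8 = 400, q_2 = 8*6 + 1 = 49.
  i=3: a_3=1, p_3 = 1*400 + 49 = 449, q_3 = 1*49 + 6 = 55.
  i=4: a_4=7, p_4 = 7*449 + 400 = 3543, q_4 = 7*55 + 49 = 434.
  i=5: a_5=6, p_5 = 6*3543 + 449 = 21707, q_5 = 6*434 + 55 = 2659.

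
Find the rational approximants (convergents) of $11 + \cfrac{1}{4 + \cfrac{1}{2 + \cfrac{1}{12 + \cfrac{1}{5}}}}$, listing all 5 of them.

11/1, 45/4, 101/9, 1257/112, 6386/569

Using the convergent recurrence p_i = a_i*p_{i-1} + p_{i-2}, q_i = a_i*q_{i-1} + q_{i-2} with p_{-2}=0, p_{-1}=1, q_{-2}=1, q_{-1}=0:
  i=0: a_0=11, p_0 = 11*1 + 0 = 11, q_0 = 11*0 + 1 = 1.
  i=1: a_1=4, p_1 = 4*11 + 1 = 45, q_1 = 4*1 + 0 = 4.
  i=2: a_2=2, p_2 = 2*45 + 11 = 101, q_2 = 2*4 + 1 = 9.
  i=3: a_3=12, p_3 = 12*101 + 45 = 1257, q_3 = 12*9 + 4 = 112.
  i=4: a_4=5, p_4 = 5*1257 + 101 = 6386, q_4 = 5*112 + 9 = 569.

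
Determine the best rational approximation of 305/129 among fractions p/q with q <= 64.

26/11

Expand x = 305/129 as a continued fraction with the Euclidean algorithm:
  305 = 2*129 + 47, so a_0 = 2.
  129 = 2*47 + 35, so a_1 = 2.
  47 = 1*35 + 12, so a_2 = 1.
  35 = 2*12 + 11, so a_3 = 2.
  12 = 1*11 + 1, so a_4 = 1.
  11 = 11*1 + 0, so a_5 = 11.
so x = [2; 2, 1, 2, 1, 11].
Convergents (p_i = a_i*p_{i-1} + p_{i-2}, q_i = a_i*q_{i-1} + q_{i-2} with p_{-2}=0, p_{-1}=1, q_{-2}=1, q_{-1}=0), until the denominator exceeds 64:
  i=0: a_0=2, p_0 = 2*1 + 0 = 2, q_0 = 2*0 + 1 = 1.
  i=1: a_1=2, p_1 = 2*2 + 1 = 5, q_1 = 2*1 + 0 = 2.
  i=2: a_2=1, p_2 = 1*5 + 2 = 7, q_2 = 1*2 + 1 = 3.
  i=3: a_3=2, p_3 = 2*7 + 5 = 19, q_3 = 2*3 + 2 = 8.
  i=4: a_4=1, p_4 = 1*19 + 7 = 26, q_4 = 1*8 + 3 = 11.
  i=5: a_5=11, p_5 = 11*26 + 19 = 305, q_5 = 11*11 + 8 = 129.
q_5 = 129 > 64, so the last convergent with denominator <= 64 is p_4/q_4 = 26/11.
The closest fraction with denominator <= 64 is either p_4/q_4 or the intermediate fraction (k*p_4 + p_3)/(k*q_4 + q_3) with the largest k >= 1 whose denominator stays <= 64; these approach x as k grows, and every other convergent or intermediate fraction in range is farther away.
Largest k: floor((64 - q_3)/q_4) = floor((64 - 8)/11) = 5.
That gives (5*26 + 19)/(5*11 + 8) = 149/63.
Compare the errors: |x - 26/11| = |305*11 - 26*129|/(129*11) = 1/1419, and |x - 149/63| = |305*63 - 149*129|/(129*63) = 6/8127.
Cross-multiplying, 1*8127 = 8127 < 8514 = 6*1419, so 1/1419 is smaller: the convergent 26/11 is closer to x than 149/63.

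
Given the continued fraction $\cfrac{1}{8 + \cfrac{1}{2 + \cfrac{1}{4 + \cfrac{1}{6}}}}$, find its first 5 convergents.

Using the convergent recurrence p_i = a_i*p_{i-1} + p_{i-2}, q_i = a_i*q_{i-1} + q_{i-2} with p_{-2}=0, p_{-1}=1, q_{-2}=1, q_{-1}=0:
  i=0: a_0=0, p_0 = 0*1 + 0 = 0, q_0 = 0*0 + 1 = 1.
  i=1: a_1=8, p_1 = 8*0 + 1 = 1, q_1 = 8*1 + 0 = 8.
  i=2: a_2=2, p_2 = 2*1 + 0 = 2, q_2 = 2*8 + 1 = 17.
  i=3: a_3=4, p_3 = 4*2 + 1 = 9, q_3 = 4*17 + 8 = 76.
  i=4: a_4=6, p_4 = 6*9 + 2 = 56, q_4 = 6*76 + 17 = 473.

0/1, 1/8, 2/17, 9/76, 56/473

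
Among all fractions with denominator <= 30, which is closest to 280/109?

Expand x = 280/109 as a continued fraction with the Euclidean algorithm:
  280 = 2*109 + 62, so a_0 = 2.
  109 = 1*62 + 47, so a_1 = 1.
  62 = 1*47 + 15, so a_2 = 1.
  47 = 3*15 + 2, so a_3 = 3.
  15 = 7*2 + 1, so a_4 = 7.
  2 = 2*1 + 0, so a_5 = 2.
so x = [2; 1, 1, 3, 7, 2].
Convergents (p_i = a_i*p_{i-1} + p_{i-2}, q_i = a_i*q_{i-1} + q_{i-2} with p_{-2}=0, p_{-1}=1, q_{-2}=1, q_{-1}=0), until the denominator exceeds 30:
  i=0: a_0=2, p_0 = 2*1 + 0 = 2, q_0 = 2*0 + 1 = 1.
  i=1: a_1=1, p_1 = 1*2 + 1 = 3, q_1 = 1*1 + 0 = 1.
  i=2: a_2=1, p_2 = 1*3 + 2 = 5, q_2 = 1*1 + 1 = 2.
  i=3: a_3=3, p_3 = 3*5 + 3 = 18, q_3 = 3*2 + 1 = 7.
  i=4: a_4=7, p_4 = 7*18 + 5 = 131, q_4 = 7*7 + 2 = 51.
q_4 = 51 > 30, so the last convergent with denominator <= 30 is p_3/q_3 = 18/7.
The closest fraction with denominator <= 30 is either p_3/q_3 or the intermediate fraction (k*p_3 + p_2)/(k*q_3 + q_2) with the largest k >= 1 whose denominator stays <= 30; these approach x as k grows, and every other convergent or intermediate fraction in range is farther away.
Largest k: floor((30 - q_2)/q_3) = floor((30 - 2)/7) = 4.
That gives (4*18 + 5)/(4*7 + 2) = 77/30.
Compare the errors: |x - 18/7| = |280*7 - 18*109|/(109*7) = 2/763, and |x - 77/30| = |280*30 - 77*109|/(109*30) = 7/3270.
Cross-multiplying, 7*763 = 5341 < 6540 = 2*3270, so 7/3270 is smaller: the intermediate fraction 77/30 is closer to x than 18/7.

77/30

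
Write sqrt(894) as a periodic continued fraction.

Write x_i = (sqrt(894) + m_i)/d_i with (m_0, d_0) = (0, 1). a_0 = floor(sqrt(894)) = 29, since 29^2 = 841 <= 894 < 900 = 30^2.
Iterate m_{i+1} = d_i*a_i - m_i, d_{i+1} = (894 - m_{i+1}^2)/d_i, a_{i+1} = floor((a_0 + m_{i+1})/d_{i+1}):
  m_1 = 1*29 - 0 = 29, d_1 = (894 - 29^2)/1 = 53/1 = 53, a_1 = floor((29 + 29)/53) = 1.
  m_2 = 53*1 - 29 = 24, d_2 = (894 - 24^2)/53 = 318/53 = 6, a_2 = floor((29 + 24)/6) = 8.
  m_3 = 6*8 - 24 = 24, d_3 = (894 - 24^2)/6 = 318/6 = 53, a_3 = floor((29 + 24)/53) = 1.
  m_4 = 53*1 - 24 = 29, d_4 = (894 - 29^2)/53 = 53/53 = 1, a_4 = floor((29 + 29)/1) = 58.
  m_5 = 1*58 - 29 = 29, d_5 = (894 - 29^2)/1 = 53/1 = 53: (m_5, d_5) = (m_1, d_1) = (29, 53), so from here the quotients repeat a_1, ..., a_4; the period length is 4.
Hence the expansion of sqrt(894) is a_0 = 29 followed by the repeating block 1, 8, 1, 58 (period 4).

[29; (1, 8, 1, 58)]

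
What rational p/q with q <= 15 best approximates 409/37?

166/15

Expand x = 409/37 as a continued fraction with the Euclidean algorithm:
  409 = 11*37 + 2, so a_0 = 11.
  37 = 18*2 + 1, so a_1 = 18.
  2 = 2*1 + 0, so a_2 = 2.
so x = [11; 18, 2].
Convergents (p_i = a_i*p_{i-1} + p_{i-2}, q_i = a_i*q_{i-1} + q_{i-2} with p_{-2}=0, p_{-1}=1, q_{-2}=1, q_{-1}=0), until the denominator exceeds 15:
  i=0: a_0=11, p_0 = 11*1 + 0 = 11, q_0 = 11*0 + 1 = 1.
  i=1: a_1=18, p_1 = 18*11 + 1 = 199, q_1 = 18*1 + 0 = 18.
q_1 = 18 > 15, so the last convergent with denominator <= 15 is p_0/q_0 = 11/1.
The closest fraction with denominator <= 15 is either p_0/q_0 or the intermediate fraction (k*p_0 + p_{-1})/(k*q_0 + q_{-1}) with the largest k >= 1 whose denominator stays <= 15; these approach x as k grows, and every other convergent or intermediate fraction in range is farther away.
Largest k: floor((15 - q_{-1})/q_0) = floor((15 - 0)/1) = 15 (using the seeds p_{-1} = 1, q_{-1} = 0).
That gives (15*11 + 1)/(15*1 + 0) = 166/15.
Compare the errors: |x - 11/1| = |409*1 - 11*37|/(37*1) = 2/37, and |x - 166/15| = |409*15 - 166*37|/(37*15) = 7/555.
Cross-multiplying, 7*37 = 259 < 1110 = 2*555, so 7/555 is smaller: the intermediate fraction 166/15 is closer to x than 11/1.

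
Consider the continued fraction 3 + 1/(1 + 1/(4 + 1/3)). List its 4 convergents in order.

Using the convergent recurrence p_i = a_i*p_{i-1} + p_{i-2}, q_i = a_i*q_{i-1} + q_{i-2} with p_{-2}=0, p_{-1}=1, q_{-2}=1, q_{-1}=0:
  i=0: a_0=3, p_0 = 3*1 + 0 = 3, q_0 = 3*0 + 1 = 1.
  i=1: a_1=1, p_1 = 1*3 + 1 = 4, q_1 = 1*1 + 0 = 1.
  i=2: a_2=4, p_2 = 4*4 + 3 = 19, q_2 = 4*1 + 1 = 5.
  i=3: a_3=3, p_3 = 3*19 + 4 = 61, q_3 = 3*5 + 1 = 16.

3/1, 4/1, 19/5, 61/16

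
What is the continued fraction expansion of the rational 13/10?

[1; 3, 3]

Run the Euclidean algorithm on 13 and 10; the successive quotients are the partial quotients a_0, a_1, ... (each step inverts the fractional part left over by the previous one):
  13 = 1*10 + 3, so a_0 = 1.
  10 = 3*3 + 1, so a_1 = 3.
  3 = 3*1 + 0, so a_2 = 3.
The remainder reaches 0 after 3 divisions, so the expansion has 3 partial quotients, read off in order.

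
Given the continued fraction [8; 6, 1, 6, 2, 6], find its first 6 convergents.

8/1, 49/6, 57/7, 391/48, 839/103, 5425/666

Using the convergent recurrence p_i = a_i*p_{i-1} + p_{i-2}, q_i = a_i*q_{i-1} + q_{i-2} with p_{-2}=0, p_{-1}=1, q_{-2}=1, q_{-1}=0:
  i=0: a_0=8, p_0 = 8*1 + 0 = 8, q_0 = 8*0 + 1 = 1.
  i=1: a_1=6, p_1 = 6*8 + 1 = 49, q_1 = 6*1 + 0 = 6.
  i=2: a_2=1, p_2 = 1*49 + 8 = 57, q_2 = 1*6 + 1 = 7.
  i=3: a_3=6, p_3 = 6*57 + 49 = 391, q_3 = 6*7 + 6 = 48.
  i=4: a_4=2, p_4 = 2*391 + 57 = 839, q_4 = 2*48 + 7 = 103.
  i=5: a_5=6, p_5 = 6*839 + 391 = 5425, q_5 = 6*103 + 48 = 666.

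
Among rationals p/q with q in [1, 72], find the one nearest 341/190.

70/39

Expand x = 341/190 as a continued fraction with the Euclidean algorithm:
  341 = 1*190 + 151, so a_0 = 1.
  190 = 1*151 + 39, so a_1 = 1.
  151 = 3*39 + 34, so a_2 = 3.
  39 = 1*34 + 5, so a_3 = 1.
  34 = 6*5 + 4, so a_4 = 6.
  5 = 1*4 + 1, so a_5 = 1.
  4 = 4*1 + 0, so a_6 = 4.
so x = [1; 1, 3, 1, 6, 1, 4].
Convergents (p_i = a_i*p_{i-1} + p_{i-2}, q_i = a_i*q_{i-1} + q_{i-2} with p_{-2}=0, p_{-1}=1, q_{-2}=1, q_{-1}=0), until the denominator exceeds 72:
  i=0: a_0=1, p_0 = 1*1 + 0 = 1, q_0 = 1*0 + 1 = 1.
  i=1: a_1=1, p_1 = 1*1 + 1 = 2, q_1 = 1*1 + 0 = 1.
  i=2: a_2=3, p_2 = 3*2 + 1 = 7, q_2 = 3*1 + 1 = 4.
  i=3: a_3=1, p_3 = 1*7 + 2 = 9, q_3 = 1*4 + 1 = 5.
  i=4: a_4=6, p_4 = 6*9 + 7 = 61, q_4 = 6*5 + 4 = 34.
  i=5: a_5=1, p_5 = 1*61 + 9 = 70, q_5 = 1*34 + 5 = 39.
  i=6: a_6=4, p_6 = 4*70 + 61 = 341, q_6 = 4*39 + 34 = 190.
q_6 = 190 > 72, so the last convergent with denominator <= 72 is p_5/q_5 = 70/39.
The closest fraction with denominator <= 72 is either p_5/q_5 or the intermediate fraction (k*p_5 + p_4)/(k*q_5 + q_4) with the largest k >= 1 whose denominator stays <= 72; these approach x as k grows, and every other convergent or intermediate fraction in range is farther away.
Largest k: floor((72 - q_4)/q_5) = floor((72 - 34)/39) = 0.
Since k = 0, no intermediate fraction beyond p_5/q_5 has denominator <= 72, so the convergent 70/39 is the closest (its error is |341*39 - 70*190|/(190*39) = 1/7410).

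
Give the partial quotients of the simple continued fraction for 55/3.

[18; 3]

Run the Euclidean algorithm on 55 and 3; the successive quotients are the partial quotients a_0, a_1, ... (each step inverts the fractional part left over by the previous one):
  55 = 18*3 + 1, so a_0 = 18.
  3 = 3*1 + 0, so a_1 = 3.
The remainder reaches 0 after 2 divisions, so the expansion has 2 partial quotients, read off in order.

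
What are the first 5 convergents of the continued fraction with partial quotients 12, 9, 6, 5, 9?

12/1, 109/9, 666/55, 3439/284, 31617/2611

Using the convergent recurrence p_i = a_i*p_{i-1} + p_{i-2}, q_i = a_i*q_{i-1} + q_{i-2} with p_{-2}=0, p_{-1}=1, q_{-2}=1, q_{-1}=0:
  i=0: a_0=12, p_0 = 12*1 + 0 = 12, q_0 = 12*0 + 1 = 1.
  i=1: a_1=9, p_1 = 9*12 + 1 = 109, q_1 = 9*1 + 0 = 9.
  i=2: a_2=6, p_2 = 6*109 + 12 = 666, q_2 = 6*9 + 1 = 55.
  i=3: a_3=5, p_3 = 5*666 + 109 = 3439, q_3 = 5*55 + 9 = 284.
  i=4: a_4=9, p_4 = 9*3439 + 666 = 31617, q_4 = 9*284 + 55 = 2611.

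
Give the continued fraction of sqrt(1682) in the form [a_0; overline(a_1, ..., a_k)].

Write x_i = (sqrt(1682) + m_i)/d_i with (m_0, d_0) = (0, 1). a_0 = floor(sqrt(1682)) = 41, since 41^2 = 1681 <= 1682 < 1764 = 42^2.
Iterate m_{i+1} = d_i*a_i - m_i, d_{i+1} = (1682 - m_{i+1}^2)/d_i, a_{i+1} = floor((a_0 + m_{i+1})/d_{i+1}):
  m_1 = 1*41 - 0 = 41, d_1 = (1682 - 41^2)/1 = 1/1 = 1, a_1 = floor((41 + 41)/1) = 82.
  m_2 = 1*82 - 41 = 41, d_2 = (1682 - 41^2)/1 = 1/1 = 1: (m_2, d_2) = (m_1, d_1) = (41, 1), so from here the quotient a_1 repeats; the period length is 1.
Hence the expansion of sqrt(1682) is a_0 = 41 followed by the repeating block 82 (period 1).

[41; overline(82)]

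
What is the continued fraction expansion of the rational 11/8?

[1; 2, 1, 2]

Run the Euclidean algorithm on 11 and 8; the successive quotients are the partial quotients a_0, a_1, ... (each step inverts the fractional part left over by the previous one):
  11 = 1*8 + 3, so a_0 = 1.
  8 = 2*3 + 2, so a_1 = 2.
  3 = 1*2 + 1, so a_2 = 1.
  2 = 2*1 + 0, so a_3 = 2.
The remainder reaches 0 after 4 divisions, so the expansion has 4 partial quotients, read off in order.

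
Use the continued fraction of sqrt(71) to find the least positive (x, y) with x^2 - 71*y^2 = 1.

First expand sqrt(71) as a continued fraction. With x_i = (sqrt(71) + m_i)/d_i and (m_0, d_0) = (0, 1): a_0 = floor(sqrt(71)) = 8, since 8^2 = 64 <= 71 < 81 = 9^2.
Iterate m_{i+1} = d_i*a_i - m_i, d_{i+1} = (71 - m_{i+1}^2)/d_i, a_{i+1} = floor((a_0 + m_{i+1})/d_{i+1}):
  m_1 = 1*8 - 0 = 8, d_1 = (71 - 8^2)/1 = 7/1 = 7, a_1 = floor((8 + 8)/7) = 2.
  m_2 = 7*2 - 8 = 6, d_2 = (71 - 6^2)/7 = 35/7 = 5, a_2 = floor((8 + 6)/5) = 2.
  m_3 = 5*2 - 6 = 4, d_3 = (71 - 4^2)/5 = 55/5 = 11, a_3 = floor((8 + 4)/11) = 1.
  m_4 = 11*1 - 4 = 7, d_4 = (71 - 7^2)/11 = 22/11 = 2, a_4 = floor((8 + 7)/2) = 7.
  m_5 = 2*7 - 7 = 7, d_5 = (71 - 7^2)/2 = 22/2 = 11, a_5 = floor((8 + 7)/11) = 1.
  m_6 = 11*1 - 7 = 4, d_6 = (71 - 4^2)/11 = 55/11 = 5, a_6 = floor((8 + 4)/5) = 2.
  m_7 = 5*2 - 4 = 6, d_7 = (71 - 6^2)/5 = 35/5 = 7, a_7 = floor((8 + 6)/7) = 2.
  m_8 = 7*2 - 6 = 8, d_8 = (71 - 8^2)/7 = 7/7 = 1, a_8 = floor((8 + 8)/1) = 16.
  m_9 = 1*16 - 8 = 8, d_9 = (71 - 8^2)/1 = 7/1 = 7: (m_9, d_9) = (m_1, d_1) = (8, 7), so from here the quotients repeat a_1, ..., a_8; the period length is 8.
So sqrt(71) = [8; (2, 2, 1, 7, 1, 2, 2, 16)] with period length k = 8.
k is even, so the fundamental solution of x^2 - 71y^2 = 1 is (p_{k-1}, q_{k-1}) = (p_7, q_7); compute convergents through index 7.
Convergents (p_i = a_i*p_{i-1} + p_{i-2}, q_i = a_i*q_{i-1} + q_{i-2} with p_{-2}=0, p_{-1}=1, q_{-2}=1, q_{-1}=0):
  i=0: a_0=8, p_0 = 8*1 + 0 = 8, q_0 = 8*0 + 1 = 1.
  i=1: a_1=2, p_1 = 2*8 + 1 = 17, q_1 = 2*1 + 0 = 2.
  i=2: a_2=2, p_2 = 2*17 + 8 = 42, q_2 = 2*2 + 1 = 5.
  i=3: a_3=1, p_3 = 1*42 + 17 = 59, q_3 = 1*5 + 2 = 7.
  i=4: a_4=7, p_4 = 7*59 + 42 = 455, q_4 = 7*7 + 5 = 54.
  i=5: a_5=1, p_5 = 1*455 + 59 = 514, q_5 = 1*54 + 7 = 61.
  i=6: a_6=2, p_6 = 2*514 + 455 = 1483, q_6 = 2*61 + 54 = 176.
  i=7: a_7=2, p_7 = 2*1483 + 514 = 3480, q_7 = 2*176 + 61 = 413.
Check: 3480^2 - 71*413^2 = 12110400 - 12110399 = 1, so (x, y) = (3480, 413) solves the equation, and by the theorem it is the least positive solution.

(x, y) = (3480, 413)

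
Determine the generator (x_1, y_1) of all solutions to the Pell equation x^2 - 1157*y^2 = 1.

First expand sqrt(1157) as a continued fraction. With x_i = (sqrt(1157) + m_i)/d_i and (m_0, d_0) = (0, 1): a_0 = floor(sqrt(1157)) = 34, since 34^2 = 1156 <= 1157 < 1225 = 35^2.
Iterate m_{i+1} = d_i*a_i - m_i, d_{i+1} = (1157 - m_{i+1}^2)/d_i, a_{i+1} = floor((a_0 + m_{i+1})/d_{i+1}):
  m_1 = 1*34 - 0 = 34, d_1 = (1157 - 34^2)/1 = 1/1 = 1, a_1 = floor((34 + 34)/1) = 68.
  m_2 = 1*68 - 34 = 34, d_2 = (1157 - 34^2)/1 = 1/1 = 1: (m_2, d_2) = (m_1, d_1) = (34, 1), so from here the quotient a_1 repeats; the period length is 1.
So sqrt(1157) = [34; (68)] with period length k = 1.
k is odd, so (p_{k-1}, q_{k-1}) only solves x^2 - 1157y^2 = -1 and the fundamental solution of x^2 - 1157y^2 = 1 is (p_{2k-1}, q_{2k-1}) = (p_1, q_1); compute convergents through index 1, running through the period twice.
Convergents (p_i = a_i*p_{i-1} + p_{i-2}, q_i = a_i*q_{i-1} + q_{i-2} with p_{-2}=0, p_{-1}=1, q_{-2}=1, q_{-1}=0):
  i=0: a_0=34, p_0 = 34*1 + 0 = 34, q_0 = 34*0 + 1 = 1.
  i=1: a_1=68, p_1 = 68*34 + 1 = 2313, q_1 = 68*1 + 0 = 68.
Indeed p_0^2 - 1157*q_0^2 = 1156 - 1157 = -1, not +1.
Check: 2313^2 - 1157*68^2 = 5349969 - 5349968 = 1, so (x, y) = (2313, 68) solves the equation, and by the theorem it is the least positive solution.

(x, y) = (2313, 68)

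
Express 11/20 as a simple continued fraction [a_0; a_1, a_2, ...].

[0; 1, 1, 4, 2]

Run the Euclidean algorithm on 11 and 20; the successive quotients are the partial quotients a_0, a_1, ... (each step inverts the fractional part left over by the previous one):
  11 = 0*20 + 11, so a_0 = 0.
  20 = 1*11 + 9, so a_1 = 1.
  11 = 1*9 + 2, so a_2 = 1.
  9 = 4*2 + 1, so a_3 = 4.
  2 = 2*1 + 0, so a_4 = 2.
The remainder reaches 0 after 5 divisions, so the expansion has 5 partial quotients, read off in order.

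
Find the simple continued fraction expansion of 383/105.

[3; 1, 1, 1, 5, 6]

Run the Euclidean algorithm on 383 and 105; the successive quotients are the partial quotients a_0, a_1, ... (each step inverts the fractional part left over by the previous one):
  383 = 3*105 + 68, so a_0 = 3.
  105 = 1*68 + 37, so a_1 = 1.
  68 = 1*37 + 31, so a_2 = 1.
  37 = 1*31 + 6, so a_3 = 1.
  31 = 5*6 + 1, so a_4 = 5.
  6 = 6*1 + 0, so a_5 = 6.
The remainder reaches 0 after 6 divisions, so the expansion has 6 partial quotients, read off in order.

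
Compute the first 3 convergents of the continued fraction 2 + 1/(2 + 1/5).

2/1, 5/2, 27/11

Using the convergent recurrence p_i = a_i*p_{i-1} + p_{i-2}, q_i = a_i*q_{i-1} + q_{i-2} with p_{-2}=0, p_{-1}=1, q_{-2}=1, q_{-1}=0:
  i=0: a_0=2, p_0 = 2*1 + 0 = 2, q_0 = 2*0 + 1 = 1.
  i=1: a_1=2, p_1 = 2*2 + 1 = 5, q_1 = 2*1 + 0 = 2.
  i=2: a_2=5, p_2 = 5*5 + 2 = 27, q_2 = 5*2 + 1 = 11.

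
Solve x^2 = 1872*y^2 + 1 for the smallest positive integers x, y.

First expand sqrt(1872) as a continued fraction. With x_i = (sqrt(1872) + m_i)/d_i and (m_0, d_0) = (0, 1): a_0 = floor(sqrt(1872)) = 43, since 43^2 = 1849 <= 1872 < 1936 = 44^2.
Iterate m_{i+1} = d_i*a_i - m_i, d_{i+1} = (1872 - m_{i+1}^2)/d_i, a_{i+1} = floor((a_0 + m_{i+1})/d_{i+1}):
  m_1 = 1*43 - 0 = 43, d_1 = (1872 - 43^2)/1 = 23/1 = 23, a_1 = floor((43 + 43)/23) = 3.
  m_2 = 23*3 - 43 = 26, d_2 = (1872 - 26^2)/23 = 1196/23 = 52, a_2 = floor((43 + 26)/52) = 1.
  m_3 = 52*1 - 26 = 26, d_3 = (1872 - 26^2)/52 = 1196/52 = 23, a_3 = floor((43 + 26)/23) = 3.
  m_4 = 23*3 - 26 = 43, d_4 = (1872 - 43^2)/23 = 23/23 = 1, a_4 = floor((43 + 43)/1) = 86.
  m_5 = 1*86 - 43 = 43, d_5 = (1872 - 43^2)/1 = 23/1 = 23: (m_5, d_5) = (m_1, d_1) = (43, 23), so from here the quotients repeat a_1, ..., a_4; the period length is 4.
So sqrt(1872) = [43; (3, 1, 3, 86)] with period length k = 4.
k is even, so the fundamental solution of x^2 - 1872y^2 = 1 is (p_{k-1}, q_{k-1}) = (p_3, q_3); compute convergents through index 3.
Convergents (p_i = a_i*p_{i-1} + p_{i-2}, q_i = a_i*q_{i-1} + q_{i-2} with p_{-2}=0, p_{-1}=1, q_{-2}=1, q_{-1}=0):
  i=0: a_0=43, p_0 = 43*1 + 0 = 43, q_0 = 43*0 + 1 = 1.
  i=1: a_1=3, p_1 = 3*43 + 1 = 130, q_1 = 3*1 + 0 = 3.
  i=2: a_2=1, p_2 = 1*130 + 43 = 173, q_2 = 1*3 + 1 = 4.
  i=3: a_3=3, p_3 = 3*173 + 130 = 649, q_3 = 3*4 + 3 = 15.
Check: 649^2 - 1872*15^2 = 421201 - 421200 = 1, so (x, y) = (649, 15) solves the equation, and by the theorem it is the least positive solution.

(x, y) = (649, 15)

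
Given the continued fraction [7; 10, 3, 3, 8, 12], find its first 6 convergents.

Using the convergent recurrence p_i = a_i*p_{i-1} + p_{i-2}, q_i = a_i*q_{i-1} + q_{i-2} with p_{-2}=0, p_{-1}=1, q_{-2}=1, q_{-1}=0:
  i=0: a_0=7, p_0 = 7*1 + 0 = 7, q_0 = 7*0 + 1 = 1.
  i=1: a_1=10, p_1 = 10*7 + 1 = 71, q_1 = 10*1 + 0 = 10.
  i=2: a_2=3, p_2 = 3*71 + 7 = 220, q_2 = 3*10 + 1 = 31.
  i=3: a_3=3, p_3 = 3*220 + 71 = 731, q_3 = 3*31 + 10 = 103.
  i=4: a_4=8, p_4 = 8*731 + 220 = 6068, q_4 = 8*103 + 31 = 855.
  i=5: a_5=12, p_5 = 12*6068 + 731 = 73547, q_5 = 12*855 + 103 = 10363.

7/1, 71/10, 220/31, 731/103, 6068/855, 73547/10363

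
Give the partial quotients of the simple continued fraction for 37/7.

[5; 3, 2]

Run the Euclidean algorithm on 37 and 7; the successive quotients are the partial quotients a_0, a_1, ... (each step inverts the fractional part left over by the previous one):
  37 = 5*7 + 2, so a_0 = 5.
  7 = 3*2 + 1, so a_1 = 3.
  2 = 2*1 + 0, so a_2 = 2.
The remainder reaches 0 after 3 divisions, so the expansion has 3 partial quotients, read off in order.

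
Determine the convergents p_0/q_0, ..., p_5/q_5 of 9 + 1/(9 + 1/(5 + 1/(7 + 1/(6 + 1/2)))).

Using the convergent recurrence p_i = a_i*p_{i-1} + p_{i-2}, q_i = a_i*q_{i-1} + q_{i-2} with p_{-2}=0, p_{-1}=1, q_{-2}=1, q_{-1}=0:
  i=0: a_0=9, p_0 = 9*1 + 0 = 9, q_0 = 9*0 + 1 = 1.
  i=1: a_1=9, p_1 = 9*9 + 1 = 82, q_1 = 9*1 + 0 = 9.
  i=2: a_2=5, p_2 = 5*82 + 9 = 419, q_2 = 5*9 + 1 = 46.
  i=3: a_3=7, p_3 = 7*419 + 82 = 3015, q_3 = 7*46 + 9 = 331.
  i=4: a_4=6, p_4 = 6*3015 + 419 = 18509, q_4 = 6*331 + 46 = 2032.
  i=5: a_5=2, p_5 = 2*18509 + 3015 = 40033, q_5 = 2*2032 + 331 = 4395.

9/1, 82/9, 419/46, 3015/331, 18509/2032, 40033/4395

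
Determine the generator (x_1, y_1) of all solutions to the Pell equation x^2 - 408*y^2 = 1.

(x, y) = (101, 5)

First expand sqrt(408) as a continued fraction. With x_i = (sqrt(408) + m_i)/d_i and (m_0, d_0) = (0, 1): a_0 = floor(sqrt(408)) = 20, since 20^2 = 400 <= 408 < 441 = 21^2.
Iterate m_{i+1} = d_i*a_i - m_i, d_{i+1} = (408 - m_{i+1}^2)/d_i, a_{i+1} = floor((a_0 + m_{i+1})/d_{i+1}):
  m_1 = 1*20 - 0 = 20, d_1 = (408 - 20^2)/1 = 8/1 = 8, a_1 = floor((20 + 20)/8) = 5.
  m_2 = 8*5 - 20 = 20, d_2 = (408 - 20^2)/8 = 8/8 = 1, a_2 = floor((20 + 20)/1) = 40.
  m_3 = 1*40 - 20 = 20, d_3 = (408 - 20^2)/1 = 8/1 = 8: (m_3, d_3) = (m_1, d_1) = (20, 8), so from here the quotients repeat a_1, a_2; the period length is 2.
So sqrt(408) = [20; (5, 40)] with period length k = 2.
k is even, so the fundamental solution of x^2 - 408y^2 = 1 is (p_{k-1}, q_{k-1}) = (p_1, q_1); compute convergents through index 1.
Convergents (p_i = a_i*p_{i-1} + p_{i-2}, q_i = a_i*q_{i-1} + q_{i-2} with p_{-2}=0, p_{-1}=1, q_{-2}=1, q_{-1}=0):
  i=0: a_0=20, p_0 = 20*1 + 0 = 20, q_0 = 20*0 + 1 = 1.
  i=1: a_1=5, p_1 = 5*20 + 1 = 101, q_1 = 5*1 + 0 = 5.
Check: 101^2 - 408*5^2 = 10201 - 10200 = 1, so (x, y) = (101, 5) solves the equation, and by the theorem it is the least positive solution.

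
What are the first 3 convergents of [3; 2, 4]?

3/1, 7/2, 31/9

Using the convergent recurrence p_i = a_i*p_{i-1} + p_{i-2}, q_i = a_i*q_{i-1} + q_{i-2} with p_{-2}=0, p_{-1}=1, q_{-2}=1, q_{-1}=0:
  i=0: a_0=3, p_0 = 3*1 + 0 = 3, q_0 = 3*0 + 1 = 1.
  i=1: a_1=2, p_1 = 2*3 + 1 = 7, q_1 = 2*1 + 0 = 2.
  i=2: a_2=4, p_2 = 4*7 + 3 = 31, q_2 = 4*2 + 1 = 9.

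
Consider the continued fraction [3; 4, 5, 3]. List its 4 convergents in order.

3/1, 13/4, 68/21, 217/67

Using the convergent recurrence p_i = a_i*p_{i-1} + p_{i-2}, q_i = a_i*q_{i-1} + q_{i-2} with p_{-2}=0, p_{-1}=1, q_{-2}=1, q_{-1}=0:
  i=0: a_0=3, p_0 = 3*1 + 0 = 3, q_0 = 3*0 + 1 = 1.
  i=1: a_1=4, p_1 = 4*3 + 1 = 13, q_1 = 4*1 + 0 = 4.
  i=2: a_2=5, p_2 = 5*13 + 3 = 68, q_2 = 5*4 + 1 = 21.
  i=3: a_3=3, p_3 = 3*68 + 13 = 217, q_3 = 3*21 + 4 = 67.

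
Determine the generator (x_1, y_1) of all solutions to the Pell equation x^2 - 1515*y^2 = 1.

First expand sqrt(1515) as a continued fraction. With x_i = (sqrt(1515) + m_i)/d_i and (m_0, d_0) = (0, 1): a_0 = floor(sqrt(1515)) = 38, since 38^2 = 1444 <= 1515 < 1521 = 39^2.
Iterate m_{i+1} = d_i*a_i - m_i, d_{i+1} = (1515 - m_{i+1}^2)/d_i, a_{i+1} = floor((a_0 + m_{i+1})/d_{i+1}):
  m_1 = 1*38 - 0 = 38, d_1 = (1515 - 38^2)/1 = 71/1 = 71, a_1 = floor((38 + 38)/71) = 1.
  m_2 = 71*1 - 38 = 33, d_2 = (1515 - 33^2)/71 = 426/71 = 6, a_2 = floor((38 + 33)/6) = 11.
  m_3 = 6*11 - 33 = 33, d_3 = (1515 - 33^2)/6 = 426/6 = 71, a_3 = floor((38 + 33)/71) = 1.
  m_4 = 71*1 - 33 = 38, d_4 = (1515 - 38^2)/71 = 71/71 = 1, a_4 = floor((38 + 38)/1) = 76.
  m_5 = 1*76 - 38 = 38, d_5 = (1515 - 38^2)/1 = 71/1 = 71: (m_5, d_5) = (m_1, d_1) = (38, 71), so from here the quotients repeat a_1, ..., a_4; the period length is 4.
So sqrt(1515) = [38; (1, 11, 1, 76)] with period length k = 4.
k is even, so the fundamental solution of x^2 - 1515y^2 = 1 is (p_{k-1}, q_{k-1}) = (p_3, q_3); compute convergents through index 3.
Convergents (p_i = a_i*p_{i-1} + p_{i-2}, q_i = a_i*q_{i-1} + q_{i-2} with p_{-2}=0, p_{-1}=1, q_{-2}=1, q_{-1}=0):
  i=0: a_0=38, p_0 = 38*1 + 0 = 38, q_0 = 38*0 + 1 = 1.
  i=1: a_1=1, p_1 = 1*38 + 1 = 39, q_1 = 1*1 + 0 = 1.
  i=2: a_2=11, p_2 = 11*39 + 38 = 467, q_2 = 11*1 + 1 = 12.
  i=3: a_3=1, p_3 = 1*467 + 39 = 506, q_3 = 1*12 + 1 = 13.
Check: 506^2 - 1515*13^2 = 256036 - 256035 = 1, so (x, y) = (506, 13) solves the equation, and by the theorem it is the least positive solution.

(x, y) = (506, 13)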